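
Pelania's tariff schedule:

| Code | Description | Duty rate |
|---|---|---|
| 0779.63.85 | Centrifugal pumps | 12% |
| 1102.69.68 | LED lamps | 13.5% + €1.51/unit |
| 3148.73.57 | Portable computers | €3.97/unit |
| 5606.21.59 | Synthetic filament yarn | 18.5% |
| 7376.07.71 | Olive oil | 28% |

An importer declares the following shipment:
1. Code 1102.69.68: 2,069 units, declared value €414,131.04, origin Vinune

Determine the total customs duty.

Line 1 (1102.69.68, Vinune, 2,069 units, €414,131.04):
Base rate for 1102.69.68 is 13.5% + €1.51/unit.
Duty = €414,131.04 × 13.5% + 2,069 × €1.51 = €59,031.88.

€59,031.88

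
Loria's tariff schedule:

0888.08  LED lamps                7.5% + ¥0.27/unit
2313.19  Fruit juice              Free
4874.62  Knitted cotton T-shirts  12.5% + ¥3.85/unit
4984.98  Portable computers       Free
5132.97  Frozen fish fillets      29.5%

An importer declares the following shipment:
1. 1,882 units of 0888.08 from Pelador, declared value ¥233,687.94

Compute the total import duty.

Line 1 (0888.08, Pelador, 1,882 units, ¥233,687.94):
Base rate for 0888.08 is 7.5% + ¥0.27/unit.
Duty = ¥233,687.94 × 7.5% + 1,882 × ¥0.27 = ¥18,034.74.

¥18,034.74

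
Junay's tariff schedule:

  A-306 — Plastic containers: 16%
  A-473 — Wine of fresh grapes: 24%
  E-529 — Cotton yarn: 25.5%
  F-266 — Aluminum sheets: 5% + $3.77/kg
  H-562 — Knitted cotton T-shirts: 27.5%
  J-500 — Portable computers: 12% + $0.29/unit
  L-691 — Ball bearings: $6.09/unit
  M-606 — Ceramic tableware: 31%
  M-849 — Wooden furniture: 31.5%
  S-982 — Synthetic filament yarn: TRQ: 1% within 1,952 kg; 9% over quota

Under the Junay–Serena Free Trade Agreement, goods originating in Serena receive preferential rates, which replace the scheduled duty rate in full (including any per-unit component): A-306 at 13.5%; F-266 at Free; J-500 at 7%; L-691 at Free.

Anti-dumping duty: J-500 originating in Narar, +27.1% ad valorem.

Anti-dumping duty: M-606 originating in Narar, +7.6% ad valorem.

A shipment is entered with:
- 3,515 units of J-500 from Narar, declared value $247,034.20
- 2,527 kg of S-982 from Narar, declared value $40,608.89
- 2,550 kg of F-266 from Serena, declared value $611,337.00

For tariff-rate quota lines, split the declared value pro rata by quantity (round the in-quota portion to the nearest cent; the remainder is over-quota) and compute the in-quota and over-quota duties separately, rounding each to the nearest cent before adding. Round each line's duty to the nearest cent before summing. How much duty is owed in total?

$98,755.03

Line 1 (J-500, Narar, 3,515 units, $247,034.20):
Base rate for J-500 is 12% + $0.29/unit.
J-500 has an FTA preferential rate, but origin Narar is not Serena; base rate stands.
Additional duty on J-500 from Narar: +27.1%. Applied ad valorem rate: 12% + 27.1% = 39.1%.
Duty = $247,034.20 × 39.1% + 3,515 × $0.29 = $97,609.72.
Line 2 (S-982, Narar, 2,527 kg, $40,608.89):
Code S-982 is under a tariff-rate quota (threshold 1,952 kg). In-quota: 1,952 kg at 1%; over-quota: 575 kg at 9%.
Pro-rata value split: in-quota = $40,608.89 × 1,952/2,527 = $31,368.64; over-quota = $40,608.89 − $31,368.64 = $9,240.25.
In-quota duty = $31,368.64 × 1% = $313.69. Over-quota duty = $9,240.25 × 9% = $831.62.
Line duty = $313.69 + $831.62 = $1,145.31.
Line 3 (F-266, Serena, 2,550 kg, $611,337.00):
Base rate for F-266 is 5% + $3.77/kg.
Origin Serena qualifies under the Junay–Serena agreement and F-266 is covered: preferential rate Free applies instead.
Duty = $611,337.00 × 0% = $0.00.
Total = $97,609.72 + $1,145.31 + $0.00 = $98,755.03.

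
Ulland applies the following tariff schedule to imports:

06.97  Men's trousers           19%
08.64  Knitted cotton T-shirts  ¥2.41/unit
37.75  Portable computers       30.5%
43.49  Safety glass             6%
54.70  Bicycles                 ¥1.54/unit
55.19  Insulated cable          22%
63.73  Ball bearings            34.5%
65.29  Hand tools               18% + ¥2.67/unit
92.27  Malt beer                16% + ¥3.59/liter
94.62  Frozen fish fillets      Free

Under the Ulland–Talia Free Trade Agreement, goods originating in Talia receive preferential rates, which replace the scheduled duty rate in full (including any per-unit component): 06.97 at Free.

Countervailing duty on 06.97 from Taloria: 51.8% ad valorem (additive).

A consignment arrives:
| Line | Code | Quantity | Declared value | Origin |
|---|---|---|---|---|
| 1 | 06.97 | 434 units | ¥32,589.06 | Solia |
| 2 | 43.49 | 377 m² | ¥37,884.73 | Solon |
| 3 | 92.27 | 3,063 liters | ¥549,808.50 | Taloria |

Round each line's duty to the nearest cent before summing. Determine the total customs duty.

¥107,430.53

Line 1 (06.97, Solia, 434 units, ¥32,589.06):
Base rate for 06.97 is 19%.
06.97 has an FTA preferential rate, but origin Solia is not Talia; base rate stands.
The additional-duty order on 06.97 targets Taloria, not Solia; it does not apply.
Duty = ¥32,589.06 × 19% = ¥6,191.92.
Line 2 (43.49, Solon, 377 m², ¥37,884.73):
Base rate for 43.49 is 6%.
Duty = ¥37,884.73 × 6% = ¥2,273.08.
Line 3 (92.27, Taloria, 3,063 liters, ¥549,808.50):
Base rate for 92.27 is 16% + ¥3.59/liter.
Duty = ¥549,808.50 × 16% + 3,063 × ¥3.59 = ¥98,965.53.
Total = ¥6,191.92 + ¥2,273.08 + ¥98,965.53 = ¥107,430.53.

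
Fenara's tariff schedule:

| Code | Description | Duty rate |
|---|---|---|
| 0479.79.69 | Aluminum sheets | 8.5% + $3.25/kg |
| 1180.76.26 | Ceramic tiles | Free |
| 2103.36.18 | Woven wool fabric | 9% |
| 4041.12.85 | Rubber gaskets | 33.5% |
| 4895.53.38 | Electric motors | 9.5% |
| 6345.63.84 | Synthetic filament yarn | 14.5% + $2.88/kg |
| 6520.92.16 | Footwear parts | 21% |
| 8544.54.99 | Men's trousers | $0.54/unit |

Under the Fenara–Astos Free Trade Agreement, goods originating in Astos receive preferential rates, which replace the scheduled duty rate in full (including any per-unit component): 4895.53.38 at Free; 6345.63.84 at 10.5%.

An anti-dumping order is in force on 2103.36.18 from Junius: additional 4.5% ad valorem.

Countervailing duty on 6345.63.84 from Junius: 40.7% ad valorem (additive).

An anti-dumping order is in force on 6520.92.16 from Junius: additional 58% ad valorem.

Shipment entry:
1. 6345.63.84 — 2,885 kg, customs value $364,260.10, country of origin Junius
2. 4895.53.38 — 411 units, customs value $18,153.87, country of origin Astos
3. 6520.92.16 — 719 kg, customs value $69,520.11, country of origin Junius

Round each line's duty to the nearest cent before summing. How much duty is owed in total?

Line 1 (6345.63.84, Junius, 2,885 kg, $364,260.10):
Base rate for 6345.63.84 is 14.5% + $2.88/kg.
6345.63.84 has an FTA preferential rate, but origin Junius is not Astos; base rate stands.
Additional duty on 6345.63.84 from Junius: +40.7%. Applied ad valorem rate: 14.5% + 40.7% = 55.2%.
Duty = $364,260.10 × 55.2% + 2,885 × $2.88 = $209,380.38.
Line 2 (4895.53.38, Astos, 411 units, $18,153.87):
Base rate for 4895.53.38 is 9.5%.
Origin Astos qualifies under the Fenara–Astos agreement and 4895.53.38 is covered: preferential rate Free applies instead.
Duty = $18,153.87 × 0% = $0.00.
Line 3 (6520.92.16, Junius, 719 kg, $69,520.11):
Base rate for 6520.92.16 is 21%.
Additional duty on 6520.92.16 from Junius: +58%. Applied ad valorem rate: 21% + 58% = 79%.
Duty = $69,520.11 × 79% = $54,920.89.
Total = $209,380.38 + $0.00 + $54,920.89 = $264,301.27.

$264,301.27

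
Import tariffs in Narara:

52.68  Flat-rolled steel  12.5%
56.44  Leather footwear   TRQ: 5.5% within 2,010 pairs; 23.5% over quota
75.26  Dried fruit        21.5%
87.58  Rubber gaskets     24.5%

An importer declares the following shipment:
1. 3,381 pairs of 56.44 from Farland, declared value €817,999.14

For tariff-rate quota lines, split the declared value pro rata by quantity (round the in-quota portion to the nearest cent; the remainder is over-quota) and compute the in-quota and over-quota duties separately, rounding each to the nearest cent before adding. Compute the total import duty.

Line 1 (56.44, Farland, 3,381 pairs, €817,999.14):
Code 56.44 is under a tariff-rate quota (threshold 2,010 pairs). In-quota: 2,010 pairs at 5.5%; over-quota: 1,371 pairs at 23.5%.
Pro-rata value split: in-quota = €817,999.14 × 2,010/3,381 = €486,299.40; over-quota = €817,999.14 − €486,299.40 = €331,699.74.
In-quota duty = €486,299.40 × 5.5% = €26,746.47. Over-quota duty = €331,699.74 × 23.5% = €77,949.44.
Line duty = €26,746.47 + €77,949.44 = €104,695.91.

€104,695.91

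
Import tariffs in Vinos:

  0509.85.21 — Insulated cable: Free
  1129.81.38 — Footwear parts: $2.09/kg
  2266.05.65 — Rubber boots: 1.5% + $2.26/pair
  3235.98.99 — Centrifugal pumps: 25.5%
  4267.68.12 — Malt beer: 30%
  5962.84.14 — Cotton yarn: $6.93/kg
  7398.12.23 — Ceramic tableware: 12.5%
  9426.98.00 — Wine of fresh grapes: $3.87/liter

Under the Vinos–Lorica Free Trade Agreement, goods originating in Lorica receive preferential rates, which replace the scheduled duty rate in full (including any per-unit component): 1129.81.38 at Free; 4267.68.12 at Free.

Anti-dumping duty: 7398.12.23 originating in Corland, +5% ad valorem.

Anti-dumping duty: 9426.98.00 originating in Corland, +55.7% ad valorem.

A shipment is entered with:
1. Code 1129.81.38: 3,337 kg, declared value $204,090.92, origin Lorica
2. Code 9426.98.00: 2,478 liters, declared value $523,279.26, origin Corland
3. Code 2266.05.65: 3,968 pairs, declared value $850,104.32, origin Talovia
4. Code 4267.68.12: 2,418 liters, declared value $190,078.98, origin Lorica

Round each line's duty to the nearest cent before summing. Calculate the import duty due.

$322,775.65

Line 1 (1129.81.38, Lorica, 3,337 kg, $204,090.92):
Base rate for 1129.81.38 is $2.09/kg.
Origin Lorica qualifies under the Vinos–Lorica agreement and 1129.81.38 is covered: preferential rate Free applies instead.
Duty = $204,090.92 × 0% = $0.00.
Line 2 (9426.98.00, Corland, 2,478 liters, $523,279.26):
Base rate for 9426.98.00 is $3.87/liter.
Additional duty on 9426.98.00 from Corland: +55.7% ad valorem. Applied ad valorem rate = 55.7%.
Duty = $523,279.26 × 55.7% + 2,478 × $3.87 = $301,056.41.
Line 3 (2266.05.65, Talovia, 3,968 pairs, $850,104.32):
Base rate for 2266.05.65 is 1.5% + $2.26/pair.
Duty = $850,104.32 × 1.5% + 3,968 × $2.26 = $21,719.24.
Line 4 (4267.68.12, Lorica, 2,418 liters, $190,078.98):
Base rate for 4267.68.12 is 30%.
Origin Lorica qualifies under the Vinos–Lorica agreement and 4267.68.12 is covered: preferential rate Free applies instead.
Duty = $190,078.98 × 0% = $0.00.
Total = $0.00 + $301,056.41 + $21,719.24 + $0.00 = $322,775.65.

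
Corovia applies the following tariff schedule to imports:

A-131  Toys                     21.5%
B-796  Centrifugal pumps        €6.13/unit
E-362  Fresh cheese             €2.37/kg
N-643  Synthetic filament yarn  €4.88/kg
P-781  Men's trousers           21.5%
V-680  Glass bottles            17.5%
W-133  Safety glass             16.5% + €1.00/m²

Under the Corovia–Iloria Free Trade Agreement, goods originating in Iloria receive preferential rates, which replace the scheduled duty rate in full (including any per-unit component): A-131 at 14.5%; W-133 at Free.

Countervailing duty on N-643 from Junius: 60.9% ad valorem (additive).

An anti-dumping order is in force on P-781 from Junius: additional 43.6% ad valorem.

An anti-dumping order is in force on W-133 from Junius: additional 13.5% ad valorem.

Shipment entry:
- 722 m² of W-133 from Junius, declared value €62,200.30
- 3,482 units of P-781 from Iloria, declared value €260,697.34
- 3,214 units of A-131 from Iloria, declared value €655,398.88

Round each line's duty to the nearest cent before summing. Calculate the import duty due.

€170,464.86

Line 1 (W-133, Junius, 722 m², €62,200.30):
Base rate for W-133 is 16.5% + €1.00/m².
W-133 has an FTA preferential rate, but origin Junius is not Iloria; base rate stands.
Additional duty on W-133 from Junius: +13.5%. Applied ad valorem rate: 16.5% + 13.5% = 30%.
Duty = €62,200.30 × 30% + 722 × €1.00 = €19,382.09.
Line 2 (P-781, Iloria, 3,482 units, €260,697.34):
Base rate for P-781 is 21.5%.
Origin Iloria is the FTA partner but P-781 is not on the preference list; base rate stands.
The additional-duty order on P-781 targets Junius, not Iloria; it does not apply.
Duty = €260,697.34 × 21.5% = €56,049.93.
Line 3 (A-131, Iloria, 3,214 units, €655,398.88):
Base rate for A-131 is 21.5%.
Origin Iloria qualifies under the Corovia–Iloria agreement and A-131 is covered: preferential rate 14.5% applies instead.
Duty = €655,398.88 × 14.5% = €95,032.84.
Total = €19,382.09 + €56,049.93 + €95,032.84 = €170,464.86.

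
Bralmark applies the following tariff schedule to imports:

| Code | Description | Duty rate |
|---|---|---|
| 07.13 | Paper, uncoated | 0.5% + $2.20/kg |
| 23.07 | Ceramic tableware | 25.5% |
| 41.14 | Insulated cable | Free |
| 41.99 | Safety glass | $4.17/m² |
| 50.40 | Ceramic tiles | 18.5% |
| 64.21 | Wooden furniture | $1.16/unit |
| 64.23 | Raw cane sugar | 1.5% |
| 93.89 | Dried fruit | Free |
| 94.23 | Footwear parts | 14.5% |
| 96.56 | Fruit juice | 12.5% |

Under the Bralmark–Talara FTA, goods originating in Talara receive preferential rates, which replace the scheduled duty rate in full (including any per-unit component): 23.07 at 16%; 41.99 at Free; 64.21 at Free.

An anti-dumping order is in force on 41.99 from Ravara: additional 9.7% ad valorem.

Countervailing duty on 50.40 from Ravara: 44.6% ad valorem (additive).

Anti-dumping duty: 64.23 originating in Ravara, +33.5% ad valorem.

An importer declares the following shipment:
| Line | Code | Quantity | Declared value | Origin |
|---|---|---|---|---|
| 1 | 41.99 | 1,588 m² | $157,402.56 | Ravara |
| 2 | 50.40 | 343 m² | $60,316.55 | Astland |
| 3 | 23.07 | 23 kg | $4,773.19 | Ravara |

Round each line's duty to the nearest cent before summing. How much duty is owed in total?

$34,265.73

Line 1 (41.99, Ravara, 1,588 m², $157,402.56):
Base rate for 41.99 is $4.17/m².
41.99 has an FTA preferential rate, but origin Ravara is not Talara; base rate stands.
Additional duty on 41.99 from Ravara: +9.7% ad valorem. Applied ad valorem rate = 9.7%.
Duty = $157,402.56 × 9.7% + 1,588 × $4.17 = $21,890.01.
Line 2 (50.40, Astland, 343 m², $60,316.55):
Base rate for 50.40 is 18.5%.
The additional-duty order on 50.40 targets Ravara, not Astland; it does not apply.
Duty = $60,316.55 × 18.5% = $11,158.56.
Line 3 (23.07, Ravara, 23 kg, $4,773.19):
Base rate for 23.07 is 25.5%.
23.07 has an FTA preferential rate, but origin Ravara is not Talara; base rate stands.
Duty = $4,773.19 × 25.5% = $1,217.16.
Total = $21,890.01 + $11,158.56 + $1,217.16 = $34,265.73.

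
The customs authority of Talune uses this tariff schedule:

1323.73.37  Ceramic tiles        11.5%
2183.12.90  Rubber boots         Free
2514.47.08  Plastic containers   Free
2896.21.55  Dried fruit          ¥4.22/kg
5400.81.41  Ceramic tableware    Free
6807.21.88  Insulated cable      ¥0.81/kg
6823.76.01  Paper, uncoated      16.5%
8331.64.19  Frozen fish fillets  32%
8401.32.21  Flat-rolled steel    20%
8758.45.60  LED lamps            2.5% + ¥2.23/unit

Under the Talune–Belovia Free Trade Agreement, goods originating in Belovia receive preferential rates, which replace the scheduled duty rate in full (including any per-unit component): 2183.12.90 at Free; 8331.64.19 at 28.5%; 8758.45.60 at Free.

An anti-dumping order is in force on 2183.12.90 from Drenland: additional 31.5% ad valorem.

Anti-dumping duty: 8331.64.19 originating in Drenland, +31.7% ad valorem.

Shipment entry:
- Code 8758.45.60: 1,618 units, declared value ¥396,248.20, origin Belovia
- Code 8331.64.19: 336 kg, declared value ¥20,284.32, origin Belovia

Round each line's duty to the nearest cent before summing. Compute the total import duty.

Line 1 (8758.45.60, Belovia, 1,618 units, ¥396,248.20):
Base rate for 8758.45.60 is 2.5% + ¥2.23/unit.
Origin Belovia qualifies under the Talune–Belovia agreement and 8758.45.60 is covered: preferential rate Free applies instead.
Duty = ¥396,248.20 × 0% = ¥0.00.
Line 2 (8331.64.19, Belovia, 336 kg, ¥20,284.32):
Base rate for 8331.64.19 is 32%.
Origin Belovia qualifies under the Talune–Belovia agreement and 8331.64.19 is covered: preferential rate 28.5% applies instead.
The additional-duty order on 8331.64.19 targets Drenland, not Belovia; it does not apply.
Duty = ¥20,284.32 × 28.5% = ¥5,781.03.
Total = ¥0.00 + ¥5,781.03 = ¥5,781.03.

¥5,781.03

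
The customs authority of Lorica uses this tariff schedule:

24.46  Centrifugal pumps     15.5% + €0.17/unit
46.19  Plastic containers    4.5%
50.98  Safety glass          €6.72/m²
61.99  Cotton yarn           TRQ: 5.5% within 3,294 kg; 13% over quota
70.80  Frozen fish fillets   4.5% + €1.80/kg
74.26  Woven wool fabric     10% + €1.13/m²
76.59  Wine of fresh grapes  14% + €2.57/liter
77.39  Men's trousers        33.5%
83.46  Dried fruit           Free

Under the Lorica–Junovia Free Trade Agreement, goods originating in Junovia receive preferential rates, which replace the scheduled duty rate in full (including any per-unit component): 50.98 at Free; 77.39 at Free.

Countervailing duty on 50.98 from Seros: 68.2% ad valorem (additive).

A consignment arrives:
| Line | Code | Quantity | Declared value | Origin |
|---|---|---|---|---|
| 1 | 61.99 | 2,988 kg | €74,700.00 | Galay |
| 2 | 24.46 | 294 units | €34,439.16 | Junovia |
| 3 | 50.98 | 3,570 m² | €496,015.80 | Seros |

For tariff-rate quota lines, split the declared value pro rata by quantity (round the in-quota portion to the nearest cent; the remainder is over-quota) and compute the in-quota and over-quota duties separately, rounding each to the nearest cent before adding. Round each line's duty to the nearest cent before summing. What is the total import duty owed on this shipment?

€371,769.73

Line 1 (61.99, Galay, 2,988 kg, €74,700.00):
Code 61.99 is under a tariff-rate quota (threshold 3,294 kg). Quantity 2,988 kg is within the quota, so the in-quota rate 5.5% applies to the full value.
Duty = €74,700.00 × 5.5% = €4,108.50.
Line 2 (24.46, Junovia, 294 units, €34,439.16):
Base rate for 24.46 is 15.5% + €0.17/unit.
Origin Junovia is the FTA partner but 24.46 is not on the preference list; base rate stands.
Duty = €34,439.16 × 15.5% + 294 × €0.17 = €5,388.05.
Line 3 (50.98, Seros, 3,570 m², €496,015.80):
Base rate for 50.98 is €6.72/m².
50.98 has an FTA preferential rate, but origin Seros is not Junovia; base rate stands.
Additional duty on 50.98 from Seros: +68.2% ad valorem. Applied ad valorem rate = 68.2%.
Duty = €496,015.80 × 68.2% + 3,570 × €6.72 = €362,273.18.
Total = €4,108.50 + €5,388.05 + €362,273.18 = €371,769.73.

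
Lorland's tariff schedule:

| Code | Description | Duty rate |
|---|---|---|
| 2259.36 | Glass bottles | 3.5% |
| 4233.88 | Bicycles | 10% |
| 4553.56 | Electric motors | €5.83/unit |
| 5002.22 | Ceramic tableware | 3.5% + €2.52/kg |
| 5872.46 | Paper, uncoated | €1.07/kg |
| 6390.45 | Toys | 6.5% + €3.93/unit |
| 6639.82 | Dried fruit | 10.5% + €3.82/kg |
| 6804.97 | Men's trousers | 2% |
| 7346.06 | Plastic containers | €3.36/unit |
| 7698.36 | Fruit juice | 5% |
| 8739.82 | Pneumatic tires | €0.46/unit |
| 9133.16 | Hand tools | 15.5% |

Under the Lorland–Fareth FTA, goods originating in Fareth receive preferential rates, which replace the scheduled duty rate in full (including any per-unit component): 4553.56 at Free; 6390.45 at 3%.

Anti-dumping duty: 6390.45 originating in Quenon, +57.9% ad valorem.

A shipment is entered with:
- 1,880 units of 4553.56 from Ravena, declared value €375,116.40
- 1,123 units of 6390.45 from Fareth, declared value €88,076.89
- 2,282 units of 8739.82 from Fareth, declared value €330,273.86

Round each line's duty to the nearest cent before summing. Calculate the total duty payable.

€14,652.43

Line 1 (4553.56, Ravena, 1,880 units, €375,116.40):
Base rate for 4553.56 is €5.83/unit.
4553.56 has an FTA preferential rate, but origin Ravena is not Fareth; base rate stands.
Duty = 1,880 × €5.83 = €10,960.40.
Line 2 (6390.45, Fareth, 1,123 units, €88,076.89):
Base rate for 6390.45 is 6.5% + €3.93/unit.
Origin Fareth qualifies under the Lorland–Fareth agreement and 6390.45 is covered: preferential rate 3% applies instead.
The additional-duty order on 6390.45 targets Quenon, not Fareth; it does not apply.
Duty = €88,076.89 × 3% = €2,642.31.
Line 3 (8739.82, Fareth, 2,282 units, €330,273.86):
Base rate for 8739.82 is €0.46/unit.
Origin Fareth is the FTA partner but 8739.82 is not on the preference list; base rate stands.
Duty = 2,282 × €0.46 = €1,049.72.
Total = €10,960.40 + €2,642.31 + €1,049.72 = €14,652.43.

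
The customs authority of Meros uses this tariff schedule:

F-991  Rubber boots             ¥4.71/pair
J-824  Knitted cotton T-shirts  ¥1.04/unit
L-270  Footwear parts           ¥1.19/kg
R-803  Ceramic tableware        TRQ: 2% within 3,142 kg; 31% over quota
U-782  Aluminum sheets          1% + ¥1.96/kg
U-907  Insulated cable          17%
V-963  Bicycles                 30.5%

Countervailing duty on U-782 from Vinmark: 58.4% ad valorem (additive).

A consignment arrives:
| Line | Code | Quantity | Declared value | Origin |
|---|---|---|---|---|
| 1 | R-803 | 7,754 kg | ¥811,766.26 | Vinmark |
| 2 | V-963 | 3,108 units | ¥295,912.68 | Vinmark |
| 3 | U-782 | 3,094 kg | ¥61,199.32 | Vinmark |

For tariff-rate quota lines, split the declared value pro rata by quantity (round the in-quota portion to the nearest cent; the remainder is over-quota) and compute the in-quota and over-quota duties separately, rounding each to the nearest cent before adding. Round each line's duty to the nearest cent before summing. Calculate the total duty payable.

Line 1 (R-803, Vinmark, 7,754 kg, ¥811,766.26):
Code R-803 is under a tariff-rate quota (threshold 3,142 kg). In-quota: 3,142 kg at 2%; over-quota: 4,612 kg at 31%.
Pro-rata value split: in-quota = ¥811,766.26 × 3,142/7,754 = ¥328,935.98; over-quota = ¥811,766.26 − ¥328,935.98 = ¥482,830.28.
In-quota duty = ¥328,935.98 × 2% = ¥6,578.72. Over-quota duty = ¥482,830.28 × 31% = ¥149,677.39.
Line duty = ¥6,578.72 + ¥149,677.39 = ¥156,256.11.
Line 2 (V-963, Vinmark, 3,108 units, ¥295,912.68):
Base rate for V-963 is 30.5%.
Duty = ¥295,912.68 × 30.5% = ¥90,253.37.
Line 3 (U-782, Vinmark, 3,094 kg, ¥61,199.32):
Base rate for U-782 is 1% + ¥1.96/kg.
Additional duty on U-782 from Vinmark: +58.4%. Applied ad valorem rate: 1% + 58.4% = 59.4%.
Duty = ¥61,199.32 × 59.4% + 3,094 × ¥1.96 = ¥42,416.64.
Total = ¥156,256.11 + ¥90,253.37 + ¥42,416.64 = ¥288,926.12.

¥288,926.12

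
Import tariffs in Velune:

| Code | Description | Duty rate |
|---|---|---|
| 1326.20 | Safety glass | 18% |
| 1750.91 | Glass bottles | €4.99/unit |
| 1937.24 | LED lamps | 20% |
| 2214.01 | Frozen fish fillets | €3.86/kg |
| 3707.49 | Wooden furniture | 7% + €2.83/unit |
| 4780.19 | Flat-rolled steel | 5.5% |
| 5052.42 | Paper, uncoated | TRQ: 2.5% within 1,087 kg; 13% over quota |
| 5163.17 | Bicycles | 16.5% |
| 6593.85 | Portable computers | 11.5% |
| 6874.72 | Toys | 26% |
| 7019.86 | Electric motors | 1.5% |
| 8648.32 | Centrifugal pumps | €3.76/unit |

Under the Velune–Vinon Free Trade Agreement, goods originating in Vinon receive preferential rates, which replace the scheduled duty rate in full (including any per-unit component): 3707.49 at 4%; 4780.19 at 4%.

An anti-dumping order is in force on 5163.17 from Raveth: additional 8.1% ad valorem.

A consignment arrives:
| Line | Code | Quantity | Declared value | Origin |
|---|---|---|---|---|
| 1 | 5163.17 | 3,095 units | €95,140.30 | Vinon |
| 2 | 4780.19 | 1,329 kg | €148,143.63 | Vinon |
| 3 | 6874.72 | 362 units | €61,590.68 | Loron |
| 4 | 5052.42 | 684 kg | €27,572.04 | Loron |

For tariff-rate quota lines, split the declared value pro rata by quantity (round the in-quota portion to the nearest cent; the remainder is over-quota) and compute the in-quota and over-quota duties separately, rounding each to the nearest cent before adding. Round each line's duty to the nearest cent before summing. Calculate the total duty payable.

Line 1 (5163.17, Vinon, 3,095 units, €95,140.30):
Base rate for 5163.17 is 16.5%.
Origin Vinon is the FTA partner but 5163.17 is not on the preference list; base rate stands.
The additional-duty order on 5163.17 targets Raveth, not Vinon; it does not apply.
Duty = €95,140.30 × 16.5% = €15,698.15.
Line 2 (4780.19, Vinon, 1,329 kg, €148,143.63):
Base rate for 4780.19 is 5.5%.
Origin Vinon qualifies under the Velune–Vinon agreement and 4780.19 is covered: preferential rate 4% applies instead.
Duty = €148,143.63 × 4% = €5,925.75.
Line 3 (6874.72, Loron, 362 units, €61,590.68):
Base rate for 6874.72 is 26%.
Duty = €61,590.68 × 26% = €16,013.58.
Line 4 (5052.42, Loron, 684 kg, €27,572.04):
Code 5052.42 is under a tariff-rate quota (threshold 1,087 kg). Quantity 684 kg is within the quota, so the in-quota rate 2.5% applies to the full value.
Duty = €27,572.04 × 2.5% = €689.30.
Total = €15,698.15 + €5,925.75 + €16,013.58 + €689.30 = €38,326.78.

€38,326.78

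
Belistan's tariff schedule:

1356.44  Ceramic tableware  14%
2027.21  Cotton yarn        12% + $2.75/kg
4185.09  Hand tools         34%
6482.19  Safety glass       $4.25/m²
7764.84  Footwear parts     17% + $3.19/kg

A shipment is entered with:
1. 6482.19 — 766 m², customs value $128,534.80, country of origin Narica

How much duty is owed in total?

Line 1 (6482.19, Narica, 766 m², $128,534.80):
Base rate for 6482.19 is $4.25/m².
Duty = 766 × $4.25 = $3,255.50.

$3,255.50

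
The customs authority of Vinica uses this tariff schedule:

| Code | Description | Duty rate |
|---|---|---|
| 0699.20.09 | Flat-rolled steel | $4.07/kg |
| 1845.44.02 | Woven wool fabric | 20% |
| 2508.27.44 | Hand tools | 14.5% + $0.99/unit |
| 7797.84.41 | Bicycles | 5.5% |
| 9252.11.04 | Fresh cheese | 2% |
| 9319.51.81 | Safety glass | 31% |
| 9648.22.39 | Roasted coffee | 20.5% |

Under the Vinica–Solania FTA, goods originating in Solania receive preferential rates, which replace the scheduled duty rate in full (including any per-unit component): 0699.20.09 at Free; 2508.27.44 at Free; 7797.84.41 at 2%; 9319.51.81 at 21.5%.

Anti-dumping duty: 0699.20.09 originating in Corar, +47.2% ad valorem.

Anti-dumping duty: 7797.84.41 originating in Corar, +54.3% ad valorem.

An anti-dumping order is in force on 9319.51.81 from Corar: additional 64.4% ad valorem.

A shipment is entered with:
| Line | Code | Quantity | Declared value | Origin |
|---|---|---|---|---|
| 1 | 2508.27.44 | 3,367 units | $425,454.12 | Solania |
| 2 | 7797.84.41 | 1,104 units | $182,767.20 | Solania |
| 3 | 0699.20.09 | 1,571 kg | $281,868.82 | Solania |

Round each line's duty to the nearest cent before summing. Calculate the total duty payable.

Line 1 (2508.27.44, Solania, 3,367 units, $425,454.12):
Base rate for 2508.27.44 is 14.5% + $0.99/unit.
Origin Solania qualifies under the Vinica–Solania agreement and 2508.27.44 is covered: preferential rate Free applies instead.
Duty = $425,454.12 × 0% = $0.00.
Line 2 (7797.84.41, Solania, 1,104 units, $182,767.20):
Base rate for 7797.84.41 is 5.5%.
Origin Solania qualifies under the Vinica–Solania agreement and 7797.84.41 is covered: preferential rate 2% applies instead.
The additional-duty order on 7797.84.41 targets Corar, not Solania; it does not apply.
Duty = $182,767.20 × 2% = $3,655.34.
Line 3 (0699.20.09, Solania, 1,571 kg, $281,868.82):
Base rate for 0699.20.09 is $4.07/kg.
Origin Solania qualifies under the Vinica–Solania agreement and 0699.20.09 is covered: preferential rate Free applies instead.
The additional-duty order on 0699.20.09 targets Corar, not Solania; it does not apply.
Duty = $281,868.82 × 0% = $0.00.
Total = $0.00 + $3,655.34 + $0.00 = $3,655.34.

$3,655.34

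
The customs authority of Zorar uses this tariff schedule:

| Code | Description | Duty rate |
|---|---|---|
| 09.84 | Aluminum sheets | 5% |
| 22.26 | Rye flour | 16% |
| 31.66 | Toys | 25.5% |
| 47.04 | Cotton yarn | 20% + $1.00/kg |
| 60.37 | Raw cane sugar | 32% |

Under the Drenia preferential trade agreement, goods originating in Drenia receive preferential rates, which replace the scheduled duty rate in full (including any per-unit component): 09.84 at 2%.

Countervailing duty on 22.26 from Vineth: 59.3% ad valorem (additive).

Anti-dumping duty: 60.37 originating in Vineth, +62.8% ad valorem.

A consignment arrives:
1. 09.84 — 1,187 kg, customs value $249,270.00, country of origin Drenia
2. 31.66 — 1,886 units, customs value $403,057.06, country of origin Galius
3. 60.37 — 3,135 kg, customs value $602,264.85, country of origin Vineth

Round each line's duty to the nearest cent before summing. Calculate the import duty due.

Line 1 (09.84, Drenia, 1,187 kg, $249,270.00):
Base rate for 09.84 is 5%.
Origin Drenia qualifies under the Zorar–Drenia agreement and 09.84 is covered: preferential rate 2% applies instead.
Duty = $249,270.00 × 2% = $4,985.40.
Line 2 (31.66, Galius, 1,886 units, $403,057.06):
Base rate for 31.66 is 25.5%.
Duty = $403,057.06 × 25.5% = $102,779.55.
Line 3 (60.37, Vineth, 3,135 kg, $602,264.85):
Base rate for 60.37 is 32%.
Additional duty on 60.37 from Vineth: +62.8%. Applied ad valorem rate: 32% + 62.8% = 94.8%.
Duty = $602,264.85 × 94.8% = $570,947.08.
Total = $4,985.40 + $102,779.55 + $570,947.08 = $678,712.03.

$678,712.03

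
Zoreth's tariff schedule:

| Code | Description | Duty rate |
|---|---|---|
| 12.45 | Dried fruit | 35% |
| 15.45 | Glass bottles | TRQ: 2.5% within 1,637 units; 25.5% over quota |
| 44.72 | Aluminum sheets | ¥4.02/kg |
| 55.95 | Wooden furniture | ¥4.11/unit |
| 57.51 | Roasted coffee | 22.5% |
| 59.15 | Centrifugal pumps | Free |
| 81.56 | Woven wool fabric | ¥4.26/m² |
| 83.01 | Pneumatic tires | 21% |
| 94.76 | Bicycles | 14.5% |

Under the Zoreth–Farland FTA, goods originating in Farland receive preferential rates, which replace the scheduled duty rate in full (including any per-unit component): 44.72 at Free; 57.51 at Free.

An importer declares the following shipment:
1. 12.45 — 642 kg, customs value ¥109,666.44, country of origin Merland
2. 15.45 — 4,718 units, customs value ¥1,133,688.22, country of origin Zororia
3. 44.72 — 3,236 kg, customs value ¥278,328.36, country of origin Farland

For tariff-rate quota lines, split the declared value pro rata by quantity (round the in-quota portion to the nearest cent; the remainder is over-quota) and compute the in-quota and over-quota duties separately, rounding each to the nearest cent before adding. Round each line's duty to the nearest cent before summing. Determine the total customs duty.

¥237,002.16

Line 1 (12.45, Merland, 642 kg, ¥109,666.44):
Base rate for 12.45 is 35%.
Duty = ¥109,666.44 × 35% = ¥38,383.25.
Line 2 (15.45, Zororia, 4,718 units, ¥1,133,688.22):
Code 15.45 is under a tariff-rate quota (threshold 1,637 units). In-quota: 1,637 units at 2.5%; over-quota: 3,081 units at 25.5%.
Pro-rata value split: in-quota = ¥1,133,688.22 × 1,637/4,718 = ¥393,354.73; over-quota = ¥1,133,688.22 − ¥393,354.73 = ¥740,333.49.
In-quota duty = ¥393,354.73 × 2.5% = ¥9,833.87. Over-quota duty = ¥740,333.49 × 25.5% = ¥188,785.04.
Line duty = ¥9,833.87 + ¥188,785.04 = ¥198,618.91.
Line 3 (44.72, Farland, 3,236 kg, ¥278,328.36):
Base rate for 44.72 is ¥4.02/kg.
Origin Farland qualifies under the Zoreth–Farland agreement and 44.72 is covered: preferential rate Free applies instead.
Duty = ¥278,328.36 × 0% = ¥0.00.
Total = ¥38,383.25 + ¥198,618.91 + ¥0.00 = ¥237,002.16.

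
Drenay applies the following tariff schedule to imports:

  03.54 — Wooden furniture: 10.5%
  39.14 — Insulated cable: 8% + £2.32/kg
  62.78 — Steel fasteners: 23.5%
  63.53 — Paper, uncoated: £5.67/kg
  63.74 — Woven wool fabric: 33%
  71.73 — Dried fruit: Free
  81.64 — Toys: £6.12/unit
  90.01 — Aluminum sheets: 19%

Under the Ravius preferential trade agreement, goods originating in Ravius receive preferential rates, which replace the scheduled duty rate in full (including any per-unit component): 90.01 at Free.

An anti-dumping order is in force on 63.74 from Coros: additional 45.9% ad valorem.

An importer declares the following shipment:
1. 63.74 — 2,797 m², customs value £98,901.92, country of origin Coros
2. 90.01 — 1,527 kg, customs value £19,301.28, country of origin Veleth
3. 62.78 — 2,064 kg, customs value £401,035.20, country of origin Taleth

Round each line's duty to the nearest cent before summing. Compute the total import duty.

£175,944.12

Line 1 (63.74, Coros, 2,797 m², £98,901.92):
Base rate for 63.74 is 33%.
Additional duty on 63.74 from Coros: +45.9%. Applied ad valorem rate: 33% + 45.9% = 78.9%.
Duty = £98,901.92 × 78.9% = £78,033.61.
Line 2 (90.01, Veleth, 1,527 kg, £19,301.28):
Base rate for 90.01 is 19%.
90.01 has an FTA preferential rate, but origin Veleth is not Ravius; base rate stands.
Duty = £19,301.28 × 19% = £3,667.24.
Line 3 (62.78, Taleth, 2,064 kg, £401,035.20):
Base rate for 62.78 is 23.5%.
Duty = £401,035.20 × 23.5% = £94,243.27.
Total = £78,033.61 + £3,667.24 + £94,243.27 = £175,944.12.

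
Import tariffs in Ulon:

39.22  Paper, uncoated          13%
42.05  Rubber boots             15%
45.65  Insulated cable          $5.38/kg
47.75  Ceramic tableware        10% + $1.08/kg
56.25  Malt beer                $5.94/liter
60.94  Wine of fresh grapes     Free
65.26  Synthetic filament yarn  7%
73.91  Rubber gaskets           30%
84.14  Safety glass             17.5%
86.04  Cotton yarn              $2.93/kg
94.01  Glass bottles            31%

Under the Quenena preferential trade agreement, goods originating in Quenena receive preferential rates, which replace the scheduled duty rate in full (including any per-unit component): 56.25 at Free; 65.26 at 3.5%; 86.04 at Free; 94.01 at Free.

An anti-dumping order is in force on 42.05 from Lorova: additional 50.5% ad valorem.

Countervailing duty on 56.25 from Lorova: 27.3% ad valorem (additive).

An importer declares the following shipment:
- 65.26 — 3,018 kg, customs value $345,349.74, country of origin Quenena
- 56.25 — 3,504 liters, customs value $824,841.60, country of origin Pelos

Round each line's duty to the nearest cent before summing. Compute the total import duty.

Line 1 (65.26, Quenena, 3,018 kg, $345,349.74):
Base rate for 65.26 is 7%.
Origin Quenena qualifies under the Ulon–Quenena agreement and 65.26 is covered: preferential rate 3.5% applies instead.
Duty = $345,349.74 × 3.5% = $12,087.24.
Line 2 (56.25, Pelos, 3,504 liters, $824,841.60):
Base rate for 56.25 is $5.94/liter.
56.25 has an FTA preferential rate, but origin Pelos is not Quenena; base rate stands.
The additional-duty order on 56.25 targets Lorova, not Pelos; it does not apply.
Duty = 3,504 × $5.94 = $20,813.76.
Total = $12,087.24 + $20,813.76 = $32,901.00.

$32,901.00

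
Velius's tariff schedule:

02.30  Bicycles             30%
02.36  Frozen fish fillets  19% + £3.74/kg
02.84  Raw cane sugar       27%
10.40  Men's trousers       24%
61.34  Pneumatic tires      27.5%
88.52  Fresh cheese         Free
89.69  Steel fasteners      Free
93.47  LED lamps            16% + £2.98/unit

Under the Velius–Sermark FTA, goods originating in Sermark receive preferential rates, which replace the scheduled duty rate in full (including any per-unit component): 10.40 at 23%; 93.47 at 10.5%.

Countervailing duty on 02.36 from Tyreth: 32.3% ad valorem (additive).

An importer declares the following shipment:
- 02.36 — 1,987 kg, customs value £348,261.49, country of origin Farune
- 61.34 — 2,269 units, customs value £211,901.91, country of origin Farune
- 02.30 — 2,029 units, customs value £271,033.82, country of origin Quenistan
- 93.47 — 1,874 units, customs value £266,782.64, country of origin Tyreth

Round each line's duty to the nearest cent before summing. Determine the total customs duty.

Line 1 (02.36, Farune, 1,987 kg, £348,261.49):
Base rate for 02.36 is 19% + £3.74/kg.
The additional-duty order on 02.36 targets Tyreth, not Farune; it does not apply.
Duty = £348,261.49 × 19% + 1,987 × £3.74 = £73,601.06.
Line 2 (61.34, Farune, 2,269 units, £211,901.91):
Base rate for 61.34 is 27.5%.
Duty = £211,901.91 × 27.5% = £58,273.03.
Line 3 (02.30, Quenistan, 2,029 units, £271,033.82):
Base rate for 02.30 is 30%.
Duty = £271,033.82 × 30% = £81,310.15.
Line 4 (93.47, Tyreth, 1,874 units, £266,782.64):
Base rate for 93.47 is 16% + £2.98/unit.
93.47 has an FTA preferential rate, but origin Tyreth is not Sermark; base rate stands.
Duty = £266,782.64 × 16% + 1,874 × £2.98 = £48,269.74.
Total = £73,601.06 + £58,273.03 + £81,310.15 + £48,269.74 = £261,453.98.

£261,453.98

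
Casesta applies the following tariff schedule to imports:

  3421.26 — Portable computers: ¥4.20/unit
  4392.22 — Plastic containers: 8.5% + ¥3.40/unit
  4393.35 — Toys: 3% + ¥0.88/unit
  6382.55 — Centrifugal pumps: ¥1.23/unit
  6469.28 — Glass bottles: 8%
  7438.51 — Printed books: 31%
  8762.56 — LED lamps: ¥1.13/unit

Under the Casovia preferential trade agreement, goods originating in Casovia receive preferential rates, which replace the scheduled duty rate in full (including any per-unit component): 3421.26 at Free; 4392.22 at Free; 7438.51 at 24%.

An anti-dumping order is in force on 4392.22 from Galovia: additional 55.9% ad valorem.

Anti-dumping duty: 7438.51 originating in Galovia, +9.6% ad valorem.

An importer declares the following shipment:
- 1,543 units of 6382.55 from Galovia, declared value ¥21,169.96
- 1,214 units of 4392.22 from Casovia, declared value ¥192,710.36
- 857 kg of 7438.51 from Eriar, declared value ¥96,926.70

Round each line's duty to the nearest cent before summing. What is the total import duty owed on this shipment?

Line 1 (6382.55, Galovia, 1,543 units, ¥21,169.96):
Base rate for 6382.55 is ¥1.23/unit.
Duty = 1,543 × ¥1.23 = ¥1,897.89.
Line 2 (4392.22, Casovia, 1,214 units, ¥192,710.36):
Base rate for 4392.22 is 8.5% + ¥3.40/unit.
Origin Casovia qualifies under the Casesta–Casovia agreement and 4392.22 is covered: preferential rate Free applies instead.
The additional-duty order on 4392.22 targets Galovia, not Casovia; it does not apply.
Duty = ¥192,710.36 × 0% = ¥0.00.
Line 3 (7438.51, Eriar, 857 kg, ¥96,926.70):
Base rate for 7438.51 is 31%.
7438.51 has an FTA preferential rate, but origin Eriar is not Casovia; base rate stands.
The additional-duty order on 7438.51 targets Galovia, not Eriar; it does not apply.
Duty = ¥96,926.70 × 31% = ¥30,047.28.
Total = ¥1,897.89 + ¥0.00 + ¥30,047.28 = ¥31,945.17.

¥31,945.17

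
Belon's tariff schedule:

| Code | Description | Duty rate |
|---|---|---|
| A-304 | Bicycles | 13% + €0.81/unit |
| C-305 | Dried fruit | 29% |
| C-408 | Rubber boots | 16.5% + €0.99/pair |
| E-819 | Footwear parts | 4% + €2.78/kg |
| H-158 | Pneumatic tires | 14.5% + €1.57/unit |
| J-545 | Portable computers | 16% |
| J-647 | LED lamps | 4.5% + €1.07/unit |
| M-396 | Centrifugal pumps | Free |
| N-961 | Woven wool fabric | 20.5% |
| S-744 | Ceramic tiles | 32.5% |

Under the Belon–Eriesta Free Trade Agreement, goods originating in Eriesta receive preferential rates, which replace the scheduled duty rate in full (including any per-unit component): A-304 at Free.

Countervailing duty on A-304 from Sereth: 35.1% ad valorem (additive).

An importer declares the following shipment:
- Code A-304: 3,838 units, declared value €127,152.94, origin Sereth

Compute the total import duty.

Line 1 (A-304, Sereth, 3,838 units, €127,152.94):
Base rate for A-304 is 13% + €0.81/unit.
A-304 has an FTA preferential rate, but origin Sereth is not Eriesta; base rate stands.
Additional duty on A-304 from Sereth: +35.1%. Applied ad valorem rate: 13% + 35.1% = 48.1%.
Duty = €127,152.94 × 48.1% + 3,838 × €0.81 = €64,269.34.

€64,269.34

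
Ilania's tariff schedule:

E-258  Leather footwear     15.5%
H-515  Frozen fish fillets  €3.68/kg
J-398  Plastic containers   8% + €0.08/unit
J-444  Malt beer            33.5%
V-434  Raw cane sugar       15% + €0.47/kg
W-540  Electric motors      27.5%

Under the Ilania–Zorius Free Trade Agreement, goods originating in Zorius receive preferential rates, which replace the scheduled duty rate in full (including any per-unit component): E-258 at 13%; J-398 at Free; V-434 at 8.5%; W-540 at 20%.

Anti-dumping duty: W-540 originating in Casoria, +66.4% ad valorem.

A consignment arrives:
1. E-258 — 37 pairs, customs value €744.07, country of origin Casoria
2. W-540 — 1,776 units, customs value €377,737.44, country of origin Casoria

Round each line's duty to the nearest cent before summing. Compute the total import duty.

€354,810.79

Line 1 (E-258, Casoria, 37 pairs, €744.07):
Base rate for E-258 is 15.5%.
E-258 has an FTA preferential rate, but origin Casoria is not Zorius; base rate stands.
Duty = €744.07 × 15.5% = €115.33.
Line 2 (W-540, Casoria, 1,776 units, €377,737.44):
Base rate for W-540 is 27.5%.
W-540 has an FTA preferential rate, but origin Casoria is not Zorius; base rate stands.
Additional duty on W-540 from Casoria: +66.4%. Applied ad valorem rate: 27.5% + 66.4% = 93.9%.
Duty = €377,737.44 × 93.9% = €354,695.46.
Total = €115.33 + €354,695.46 = €354,810.79.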